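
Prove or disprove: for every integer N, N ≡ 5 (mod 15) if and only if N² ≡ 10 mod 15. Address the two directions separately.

Only the forward direction holds.

Forward direction. Suppose N ≡ 5 (mod 15). Write N = 15j + 5. Then (15j + 5)² = 225j² + 150j + 25 = 15(15j² + 10j + 1) + 10, so N² ≡ 10 (mod 15).

Converse. This fails: take N = 10. Then 10² = 100 ≡ 10 (mod 15), yet 10 ≡ 10 (mod 15), not 5.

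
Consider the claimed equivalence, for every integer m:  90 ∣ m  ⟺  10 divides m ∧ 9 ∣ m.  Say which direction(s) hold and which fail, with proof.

[⇒] If 90 ∣ m, write m = 90q. Since 90 = 9·10, m = 10·(9q), so 10 ∣ m; and since 90 = 10·9, m = 9·(10q), so 9 ∣ m.

[⇐] Suppose 10 ∣ m and 9 ∣ m. Any common multiple of 10 and 9 is a multiple of their lcm; here gcd(10, 9) = 1, so lcm(10, 9) = 10·9 = 90, so 90 ∣ m.

Equivalent; both directions hold.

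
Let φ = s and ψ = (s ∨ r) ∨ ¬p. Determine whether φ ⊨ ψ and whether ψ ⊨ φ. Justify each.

Forward direction. Assume the antecedent. If s is true, (s ∨ r) ∨ ¬p reduces to true regardless of the other variables. If s is false, the antecedent cannot hold. Either way (s ∨ r) ∨ ¬p holds.

Converse. This fails. Under s = F, p = F, r = F, the left side is false but the right side is true.

Only the forward implication holds.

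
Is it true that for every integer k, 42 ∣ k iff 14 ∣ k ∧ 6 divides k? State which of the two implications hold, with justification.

Both directions hold; the statement is true.

[⇐] Suppose 14 ∣ k and 6 ∣ k. Any common multiple of 14 and 6 is a multiple of their lcm; here lcm(14, 6) = 14·6/gcd(14, 6) = 84/2 = 42, so 42 ∣ k.

[⇒] If 42 ∣ k, write k = 42q. Since 42 = 3·14, k = 14·(3q), so 14 ∣ k; and since 42 = 7·6, k = 6·(7q), so 6 ∣ k.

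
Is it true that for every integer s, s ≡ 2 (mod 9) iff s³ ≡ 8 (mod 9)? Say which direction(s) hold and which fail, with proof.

Only the forward implication holds.

[⇒] Suppose s ≡ 2 (mod 9). Write s = 9j + 2. Then (9j + 2)³ = 729j³ + 486j² + 108j + 8 = 9(81j³ + 54j² + 12j) + 8, so s³ ≡ 8 (mod 9).

[⇐] This fails: take s = 5. Then 5³ = 125 ≡ 8 (mod 9), yet 5 ≡ 5 (mod 9), not 2.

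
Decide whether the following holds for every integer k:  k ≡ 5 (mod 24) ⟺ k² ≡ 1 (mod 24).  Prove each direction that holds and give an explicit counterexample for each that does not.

(←) This fails: take k = 1. Then 1² = 1 ≡ 1 (mod 24), yet 1 ≡ 1 (mod 24), not 5.

(→) Suppose k ≡ 5 (mod 24). Write k = 24j + 5. Then (24j + 5)² = 576j² + 240j + 25 = 24(24j² + 10j + 1) + 1, so k² ≡ 1 (mod 24).

Only the forward implication holds.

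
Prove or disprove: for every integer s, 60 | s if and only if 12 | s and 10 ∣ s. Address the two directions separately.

(⟹) If 60 ∣ s, write s = 60q. Since 60 = 5·12, s = 12·(5q), so 12 ∣ s; and since 60 = 6·10, s = 10·(6q), so 10 ∣ s.

(⟸) Suppose 12 ∣ s and 10 ∣ s. Any common multiple of 12 and 10 is a multiple of their lcm; here lcm(12, 10) = 12·10/gcd(12, 10) = 120/2 = 60, so 60 ∣ s.

The biconditional holds.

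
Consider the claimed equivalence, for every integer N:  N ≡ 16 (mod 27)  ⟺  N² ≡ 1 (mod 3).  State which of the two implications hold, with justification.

Only the forward implication holds.

(→) Suppose N ≡ 16 (mod 27). Then N² ≡ 16² = 256 (mod 27), and since 3 ∣ 27, also N² ≡ 1 (mod 3).

(←) This fails: take N = 1. Then 1² = 1 ≡ 1 (mod 3), yet 1 ≡ 1 (mod 27), not 16.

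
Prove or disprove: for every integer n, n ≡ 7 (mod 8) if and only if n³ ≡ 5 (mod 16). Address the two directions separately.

Both directions fail.

(⇒) This fails: take n = 7. Then 7 ≡ 7 (mod 8), but 7³ = 343 ≡ 7 (mod 16), not 5.

(⇐) This fails: take n = 13. Then 13³ = 2197 ≡ 5 (mod 16), yet 13 ≡ 5 (mod 8), not 7.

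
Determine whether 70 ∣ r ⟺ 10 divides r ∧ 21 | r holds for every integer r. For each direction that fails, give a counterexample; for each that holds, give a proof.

Not equivalent: only (⇐) holds.

(⇒) This fails: take r = 70. Certainly 70 ∣ 70, but 21 ∤ 70.

(⇐) Suppose 10 ∣ r and 21 ∣ r. Any common multiple of 10 and 21 is a multiple of their lcm; here gcd(10, 21) = 1, so lcm(10, 21) = 10·21 = 210, so 210 ∣ r. Since 70 ∣ 210, it follows that 70 ∣ r.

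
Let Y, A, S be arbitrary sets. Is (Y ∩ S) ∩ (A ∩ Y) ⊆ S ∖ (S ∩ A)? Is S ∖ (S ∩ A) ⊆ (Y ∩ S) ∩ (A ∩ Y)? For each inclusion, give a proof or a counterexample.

(⊆) fails and (⊇) fails.

(⊆) This inclusion fails. Take Y = {1}, A = {1}, S = {1}; then 1 ∈ (Y ∩ S) ∩ (A ∩ Y) but 1 ∉ S ∖ (S ∩ A).

(⊇) This inclusion fails. Take Y = ∅, A = ∅, S = {1}; then 1 ∈ S ∖ (S ∩ A) but 1 ∉ (Y ∩ S) ∩ (A ∩ Y).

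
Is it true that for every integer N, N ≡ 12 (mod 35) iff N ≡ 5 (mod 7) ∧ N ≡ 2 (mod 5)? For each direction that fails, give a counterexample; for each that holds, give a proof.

Both directions hold; the statement is true.

Forward direction. Suppose N ≡ 12 (mod 35); write N = 35j + 12. Since 7 ∣ 35, reducing mod 7 gives N ≡ 12 ≡ 5 (mod 7); since 5 ∣ 35, reducing mod 5 gives N ≡ 12 ≡ 2 (mod 5).

Converse. If N ≡ 5 (mod 7) and N ≡ 2 (mod 5), then by the Chinese remainder theorem N ≡ 12 (mod 35). This is exactly N ≡ 12 (mod 35).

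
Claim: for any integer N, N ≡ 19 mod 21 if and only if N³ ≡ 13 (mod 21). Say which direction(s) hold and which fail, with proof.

Not equivalent: only (⇒) holds.

(⇒) Suppose N ≡ 19 mod 21. Write N = 21j + 19. Then (21j + 19)³ = 9261j³ + 25137j² + 22743j + 6859 = 21(441j³ + 1197j² + 1083j + 326) + 13, so N³ ≡ 13 (mod 21).

(⇐) This fails: take N = 10. Then 10³ = 1000 ≡ 13 (mod 21), yet 10 ≡ 10 (mod 21), not 19.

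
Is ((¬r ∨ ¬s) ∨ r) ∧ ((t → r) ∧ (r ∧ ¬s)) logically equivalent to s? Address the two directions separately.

Neither implication holds.

(⇒) This fails. Under s = F, t = F, r = T, the left side is true but the right side is false.

(⇐) This fails. Under s = T, t = F, r = F, the left side is false but the right side is true.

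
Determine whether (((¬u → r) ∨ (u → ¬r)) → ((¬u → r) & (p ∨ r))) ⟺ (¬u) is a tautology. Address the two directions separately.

(⇒) fails and (⇐) fails.

(→) This fails. Under r = T, p = F, u = T, the left side is true but the right side is false.

(←) This fails. Under r = F, p = F, u = F, the left side is false but the right side is true.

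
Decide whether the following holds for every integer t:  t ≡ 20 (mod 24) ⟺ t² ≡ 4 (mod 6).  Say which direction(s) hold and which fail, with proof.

(⇒) Suppose t ≡ 20 (mod 24). Then t² ≡ 20² = 400 (mod 24), and since 6 ∣ 24, also t² ≡ 4 (mod 6).

(⇐) This fails: take t = 2. Then 2² = 4 ≡ 4 (mod 6), yet 2 ≡ 2 (mod 24), not 20.

Only the forward implication holds.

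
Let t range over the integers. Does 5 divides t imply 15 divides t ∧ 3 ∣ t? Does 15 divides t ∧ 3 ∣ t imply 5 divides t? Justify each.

Only the converse holds.

(⟹) This fails: take t = 5. Certainly 5 ∣ 5, but 15 ∤ 5.

(⟸) Suppose 15 ∣ t and 3 ∣ t. Any common multiple of 15 and 3 is a multiple of their lcm; here lcm(15, 3) = 15·3/gcd(15, 3) = 45/3 = 15, so 15 ∣ t. Since 5 ∣ 15, it follows that 5 ∣ t.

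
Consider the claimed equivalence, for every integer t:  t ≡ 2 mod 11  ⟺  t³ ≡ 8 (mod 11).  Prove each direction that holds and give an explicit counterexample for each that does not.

Both implications hold.

(←) Suppose t³ ≡ 8 (mod 11). The only residue r in {0, …, 10} with r³ ≡ 8 (mod 11) is r = 2, so t ≡ 2 (mod 11).

(→) Suppose t ≡ 2 mod 11. Write t = 11j + 2. Then (11j + 2)³ = 1331j³ + 726j² + 132j + 8 = 11(121j³ + 66j² + 12j) + 8, so t³ ≡ 8 (mod 11).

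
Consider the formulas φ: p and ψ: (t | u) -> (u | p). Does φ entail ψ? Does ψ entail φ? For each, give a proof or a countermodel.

Only the forward implication holds.

(→) Assume the antecedent. If t is true, the antecedent forces (t = T, p = T, u = F) or (t = T, p = T, u = T), and (t | u) -> (u | p) holds there. If t is false, (t | u) -> (u | p) reduces to true regardless of the other variables. Either way (t | u) -> (u | p) holds.

(←) This fails. Under t = F, p = F, u = F, the left side is false but the right side is true.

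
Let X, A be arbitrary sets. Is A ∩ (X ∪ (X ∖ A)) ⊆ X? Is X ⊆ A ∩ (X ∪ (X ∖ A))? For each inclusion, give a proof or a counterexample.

(⊆) Let x ∈ A ∩ (X ∪ (X ∖ A)). Then x ∈ X ∩ A, from which x ∈ X.

(⊇) This inclusion fails. Take X = {1}, A = ∅; then 1 ∈ X but 1 ∉ A ∩ (X ∪ (X ∖ A)).

Only the forward inclusion holds.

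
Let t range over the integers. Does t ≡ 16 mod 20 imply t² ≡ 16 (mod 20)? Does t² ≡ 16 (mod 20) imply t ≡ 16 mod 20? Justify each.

(⇒) holds; (⇐) fails.

[⇒] Suppose t ≡ 16 mod 20. Write t = 20j + 16. Then (20j + 16)² = 400j² + 640j + 256 = 20(20j² + 32j + 12) + 16, so t² ≡ 16 (mod 20).

[⇐] This fails: take t = 4. Then 4² = 16 ≡ 16 (mod 20), yet 4 ≡ 4 (mod 20), not 16.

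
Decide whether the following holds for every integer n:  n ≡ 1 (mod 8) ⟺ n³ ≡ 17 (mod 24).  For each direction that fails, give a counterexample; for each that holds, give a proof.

(⇒) fails; (⇐) holds.

Forward direction. This fails: take n = 1. Then 1 ≡ 1 (mod 8), but 1³ = 1 ≡ 1 (mod 24), not 17.

Converse. The residues r modulo 24 with r³ ≡ 17 (mod 24) are exactly {17}, and each is ≡ 1 (mod 8).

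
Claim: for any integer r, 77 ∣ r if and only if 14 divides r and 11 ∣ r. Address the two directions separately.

The forward direction fails; the converse holds.

Forward direction. This fails: take r = 77. Certainly 77 ∣ 77, but 14 ∤ 77.

Converse. Suppose 14 ∣ r and 11 ∣ r. Any common multiple of 14 and 11 is a multiple of their lcm; here gcd(14, 11) = 1, so lcm(14, 11) = 14·11 = 154, so 154 ∣ r. Since 77 ∣ 154, it follows that 77 ∣ r.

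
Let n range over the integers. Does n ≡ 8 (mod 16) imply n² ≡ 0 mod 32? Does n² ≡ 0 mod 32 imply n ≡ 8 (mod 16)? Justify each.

(⇒) Suppose n ≡ 8 (mod 16). Working modulo 32, n ∈ {8, 24}; for each such r, r² ≡ 0 (mod 32).

(⇐) This fails: take n = 0. Then 0² = 0 ≡ 0 (mod 32), yet 0 ≡ 0 (mod 16), not 8.

(⇒) holds; (⇐) fails.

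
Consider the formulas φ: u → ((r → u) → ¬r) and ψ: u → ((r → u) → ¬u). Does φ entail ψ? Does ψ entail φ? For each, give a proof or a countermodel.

Converse. Assume the antecedent. If r is true, the antecedent forces (r = T, u = F), and u → ((r → u) → ¬r) holds there. If r is false, u → ((r → u) → ¬r) reduces to true regardless of the other variables. Either way u → ((r → u) → ¬r) holds.

Forward direction. This fails. Under r = F, u = T, the left side is true but the right side is false.

The forward direction fails; the converse holds.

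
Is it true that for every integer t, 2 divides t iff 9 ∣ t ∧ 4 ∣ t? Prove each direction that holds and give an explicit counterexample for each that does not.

(⇒) fails; (⇐) holds.

(⇒) This fails: take t = 2. Certainly 2 ∣ 2, but 9 ∤ 2.

(⇐) Suppose 9 ∣ t and 4 ∣ t. Any common multiple of 9 and 4 is a multiple of their lcm; here gcd(9, 4) = 1, so lcm(9, 4) = 9·4 = 36, so 36 ∣ t. Since 2 ∣ 36, it follows that 2 ∣ t.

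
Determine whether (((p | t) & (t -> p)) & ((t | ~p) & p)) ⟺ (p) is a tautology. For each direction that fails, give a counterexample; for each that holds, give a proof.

Forward direction. Assume the antecedent. If t is true, the antecedent forces (t = T, p = T), and p holds there. If t is false, the antecedent cannot hold. Either way p holds.

Converse. This fails. Under t = F, p = T, the left side is false but the right side is true.

The forward direction holds; the converse fails.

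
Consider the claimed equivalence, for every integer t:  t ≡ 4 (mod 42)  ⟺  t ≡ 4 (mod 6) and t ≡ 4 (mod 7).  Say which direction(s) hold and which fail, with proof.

(⟸) If t ≡ 4 (mod 6) and t ≡ 4 (mod 7), then by the Chinese remainder theorem t ≡ 4 (mod 42). This is exactly t ≡ 4 (mod 42).

(⟹) Suppose t ≡ 4 (mod 42); write t = 42j + 4. Since 6 ∣ 42, reducing mod 6 gives t ≡ 4 (mod 6); since 7 ∣ 42, reducing mod 7 gives t ≡ 4 (mod 7).

Both directions hold.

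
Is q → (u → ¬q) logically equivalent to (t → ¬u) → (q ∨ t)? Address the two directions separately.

[⇒] This fails. Under t = F, q = F, u = F, the left side is true but the right side is false.

[⇐] This fails. Under t = F, q = T, u = T, the left side is false but the right side is true.

Neither implication holds.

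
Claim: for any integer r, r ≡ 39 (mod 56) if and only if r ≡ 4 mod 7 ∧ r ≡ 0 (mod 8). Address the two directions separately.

Neither implication holds.

Forward direction. This fails: r = 39 gives 39 ≡ 39 (mod 56) but 39 ≡ 7 (mod 8), so the conjunction on the right does not hold.

Converse. This fails: r = 32 satisfies both congruences on the right (32 ≡ 4 mod 7 and 32 ≡ 0 mod 8) yet 32 ≡ 32 (mod 56), not 39.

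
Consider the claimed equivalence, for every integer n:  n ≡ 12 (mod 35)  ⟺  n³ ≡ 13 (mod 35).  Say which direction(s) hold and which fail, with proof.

[⇒] Suppose n ≡ 12 (mod 35). Write n = 35j + 12. Then (35j + 12)³ = 42875j³ + 44100j² + 15120j + 1728 = 35(1225j³ + 1260j² + 432j + 49) + 13, so n³ ≡ 13 (mod 35).

[⇐] This fails: take n = 17. Then 17³ = 4913 ≡ 13 (mod 35), yet 17 ≡ 17 (mod 35), not 12.

Only the forward implication holds.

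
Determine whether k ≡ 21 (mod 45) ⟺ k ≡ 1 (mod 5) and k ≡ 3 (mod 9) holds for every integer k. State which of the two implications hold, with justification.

Both implications hold.

(⇒) Suppose k ≡ 21 (mod 45); write k = 45j + 21. Since 5 ∣ 45, reducing mod 5 gives k ≡ 21 ≡ 1 (mod 5); since 9 ∣ 45, reducing mod 9 gives k ≡ 21 ≡ 3 (mod 9).

(⇐) Conversely, if k ≡ 1 (mod 5) and k ≡ 3 (mod 9), then by the Chinese remainder theorem k ≡ 21 (mod 45). This is exactly k ≡ 21 (mod 45).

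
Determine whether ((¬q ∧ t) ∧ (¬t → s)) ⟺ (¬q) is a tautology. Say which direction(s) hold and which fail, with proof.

Only the forward direction holds.

[⇒] Assume the antecedent. If t is true, the antecedent forces (t = T, q = F, s = F) or (t = T, q = F, s = T), and ¬q holds there. If t is false, the antecedent cannot hold. Either way ¬q holds.

[⇐] This fails. Under t = F, q = F, s = F, the left side is false but the right side is true.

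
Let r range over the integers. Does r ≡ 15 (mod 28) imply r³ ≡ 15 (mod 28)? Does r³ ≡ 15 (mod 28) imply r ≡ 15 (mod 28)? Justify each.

[⇒] Suppose r ≡ 15 (mod 28). Write r = 28j + 15. Then (28j + 15)³ = 21952j³ + 35280j² + 18900j + 3375 = 28(784j³ + 1260j² + 675j + 120) + 15, so r³ ≡ 15 (mod 28).

[⇐] This fails: take r = 11. Then 11³ = 1331 ≡ 15 (mod 28), yet 11 ≡ 11 (mod 28), not 15.

(⇒) holds; (⇐) fails.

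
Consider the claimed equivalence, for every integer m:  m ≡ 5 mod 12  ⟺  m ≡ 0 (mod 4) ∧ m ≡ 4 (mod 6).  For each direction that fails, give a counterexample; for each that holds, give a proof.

Both directions fail.

(⇒) This fails: m = 5 gives 5 ≡ 5 (mod 12) but 5 ≡ 1 (mod 4), so the conjunction on the right does not hold.

(⇐) This fails: m = 4 satisfies both congruences on the right (4 ≡ 0 mod 4 and 4 ≡ 4 mod 6) yet 4 ≡ 4 (mod 12), not 5.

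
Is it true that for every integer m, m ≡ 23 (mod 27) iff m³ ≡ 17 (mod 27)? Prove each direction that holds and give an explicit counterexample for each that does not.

(⟹) Suppose m ≡ 23 (mod 27). Write m = 27j + 23. Then (27j + 23)³ = 19683j³ + 50301j² + 42849j + 12167 = 27(729j³ + 1863j² + 1587j + 450) + 17, so m³ ≡ 17 (mod 27).

(⟸) This fails: take m = 5. Then 5³ = 125 ≡ 17 (mod 27), yet 5 ≡ 5 (mod 27), not 23.

Only the forward implication holds.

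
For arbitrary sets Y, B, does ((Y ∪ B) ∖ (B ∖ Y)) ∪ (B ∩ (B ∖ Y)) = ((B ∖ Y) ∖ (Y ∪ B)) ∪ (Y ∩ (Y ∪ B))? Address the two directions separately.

Forward inclusion. This inclusion fails. Take Y = ∅, B = {1}; then 1 ∈ ((Y ∪ B) ∖ (B ∖ Y)) ∪ (B ∩ (B ∖ Y)) but 1 ∉ ((B ∖ Y) ∖ (Y ∪ B)) ∪ (Y ∩ (Y ∪ B)).

Reverse inclusion. Let x ∈ ((B ∖ Y) ∖ (Y ∪ B)) ∪ (Y ∩ (Y ∪ B)). Then either x ∈ Y and x ∉ B; or x ∈ Y ∩ B. In each case x ∈ ((Y ∪ B) ∖ (B ∖ Y)) ∪ (B ∩ (B ∖ Y)), so ((B ∖ Y) ∖ (Y ∪ B)) ∪ (Y ∩ (Y ∪ B)) ⊆ ((Y ∪ B) ∖ (B ∖ Y)) ∪ (B ∩ (B ∖ Y)).

Only the reverse inclusion holds.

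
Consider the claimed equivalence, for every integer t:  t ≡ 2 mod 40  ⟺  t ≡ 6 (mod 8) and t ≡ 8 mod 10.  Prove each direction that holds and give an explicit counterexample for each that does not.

(⇒) fails and (⇐) fails.

(⇒) This fails: t = 2 gives 2 ≡ 2 (mod 40) but 2 ≡ 2 (mod 8), so the conjunction on the right does not hold.

(⇐) This fails: t = 38 satisfies both congruences on the right (38 ≡ 6 mod 8 and 38 ≡ 8 mod 10) yet 38 ≡ 38 (mod 40), not 2.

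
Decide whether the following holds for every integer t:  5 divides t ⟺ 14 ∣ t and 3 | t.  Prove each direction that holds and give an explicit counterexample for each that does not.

Neither direction holds.

(→) This fails: take t = 5. Certainly 5 ∣ 5, but 14 ∤ 5.

(←) This fails: take t = 42. Both 14 ∣ 42 and 3 ∣ 42, yet 42 is not a multiple of 5 (since 42 = 8·5 + 2), so 5 ∤ 42.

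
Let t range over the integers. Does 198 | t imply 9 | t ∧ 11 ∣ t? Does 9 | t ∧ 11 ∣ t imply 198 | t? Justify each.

Only the forward implication holds.

[⇒] If 198 ∣ t, write t = 198q. Since 198 = 22·9, t = 9·(22q), so 9 ∣ t; and since 198 = 18·11, t = 11·(18q), so 11 ∣ t.

[⇐] This fails: take t = 99. Both 9 ∣ 99 and 11 ∣ 99, yet 99 is not a multiple of 198 (since 99 = 0·198 + 99), so 198 ∤ 99.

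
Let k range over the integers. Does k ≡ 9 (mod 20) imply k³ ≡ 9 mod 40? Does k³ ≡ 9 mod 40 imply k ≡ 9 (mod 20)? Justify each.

Only the reverse direction holds.

Converse. The residues r modulo 40 with r³ ≡ 9 (mod 40) are exactly {9}, and each is ≡ 9 (mod 20).

Forward direction. This fails: take k = 29. Then 29 ≡ 9 (mod 20), but 29³ = 24389 ≡ 29 (mod 40), not 9.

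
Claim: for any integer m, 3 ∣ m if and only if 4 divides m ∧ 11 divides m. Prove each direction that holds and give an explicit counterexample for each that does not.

(⇒) This fails: take m = 3. Certainly 3 ∣ 3, but 4 ∤ 3.

(⇐) This fails: take m = 44. Both 4 ∣ 44 and 11 ∣ 44, yet 44 is not a multiple of 3 (since 44 = 14·3 + 2), so 3 ∤ 44.

Neither implication holds.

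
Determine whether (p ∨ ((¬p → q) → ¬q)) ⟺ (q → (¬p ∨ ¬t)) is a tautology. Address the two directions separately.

(⟹) This fails. Under p = T, t = T, q = T, the left side is true but the right side is false.

(⟸) This fails. Under p = F, t = F, q = T, the left side is false but the right side is true.

Both directions fail.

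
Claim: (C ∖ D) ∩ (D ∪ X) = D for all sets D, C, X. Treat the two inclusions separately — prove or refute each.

(⊆) This inclusion fails. Take D = ∅, C = {1}, X = {1}; then 1 ∈ (C ∖ D) ∩ (D ∪ X) but 1 ∉ D.

(⊇) This inclusion fails. Take D = {1}, C = ∅, X = ∅; then 1 ∈ D but 1 ∉ (C ∖ D) ∩ (D ∪ X).

Both inclusions fail.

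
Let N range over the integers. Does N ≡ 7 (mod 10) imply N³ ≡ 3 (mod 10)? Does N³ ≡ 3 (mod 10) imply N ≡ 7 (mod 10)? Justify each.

[⇒] Suppose N ≡ 7 (mod 10). Write N = 10j + 7. Then (10j + 7)³ = 1000j³ + 2100j² + 1470j + 343 = 10(100j³ + 210j² + 147j + 34) + 3, so N³ ≡ 3 (mod 10).

[⇐] For the converse, argue contrapositively. If N ≢ 7 (mod 10), then N is congruent to one of 0, 1, 2, 3, 4, 5, 6, 8, 9 modulo 10, and these give N³ ≡ 0, 1, 8, 7, 4, 5, 6, 2, 9 respectively — never 3.

Equivalent; both directions hold.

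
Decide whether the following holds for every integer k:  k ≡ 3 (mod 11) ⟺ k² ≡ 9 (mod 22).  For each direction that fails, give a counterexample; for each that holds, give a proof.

Neither implication holds.

[⇒] This fails: take k = 14. Then 14 ≡ 3 (mod 11), but 14² = 196 ≡ 20 (mod 22), not 9.

[⇐] This fails: take k = 19. Then 19² = 361 ≡ 9 (mod 22), yet 19 ≡ 8 (mod 11), not 3.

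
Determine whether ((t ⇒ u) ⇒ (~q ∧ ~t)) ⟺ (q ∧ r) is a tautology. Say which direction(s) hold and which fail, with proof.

(⇒) This fails. Under r = F, t = F, u = F, q = F, the left side is true but the right side is false.

(⇐) This fails. Under r = T, t = F, u = F, q = T, the left side is false but the right side is true.

(⇒) fails and (⇐) fails.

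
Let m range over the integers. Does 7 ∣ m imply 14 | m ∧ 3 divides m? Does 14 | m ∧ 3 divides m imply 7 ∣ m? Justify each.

Only the converse holds.

Converse. Suppose 14 ∣ m and 3 ∣ m. Any common multiple of 14 and 3 is a multiple of their lcm; here gcd(14, 3) = 1, so lcm(14, 3) = 14·3 = 42, so 42 ∣ m. Since 7 ∣ 42, it follows that 7 ∣ m.

Forward direction. This fails: take m = 7. Certainly 7 ∣ 7, but 14 ∤ 7.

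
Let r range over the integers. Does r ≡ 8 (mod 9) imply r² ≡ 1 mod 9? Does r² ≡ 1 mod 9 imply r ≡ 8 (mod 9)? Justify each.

Only the forward implication holds.

(⇒) Suppose r ≡ 8 (mod 9). Write r = 9j + 8. Then (9j + 8)² = 81j² + 144j + 64 = 9(9j² + 16j + 7) + 1, so r² ≡ 1 (mod 9).

(⇐) This fails: take r = 1. Then 1² = 1 ≡ 1 (mod 9), yet 1 ≡ 1 (mod 9), not 8.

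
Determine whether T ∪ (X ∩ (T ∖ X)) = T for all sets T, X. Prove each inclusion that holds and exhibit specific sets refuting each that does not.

(⊆) Let x ∈ T ∪ (X ∩ (T ∖ X)). Then either x ∈ T and x ∉ X; or x ∈ T ∩ X. In each case x ∈ T, so T ∪ (X ∩ (T ∖ X)) ⊆ T.

(⊇) Let x ∈ T. Then either x ∈ T and x ∉ X; or x ∈ T ∩ X. In each case x ∈ T ∪ (X ∩ (T ∖ X)), so T ⊆ T ∪ (X ∩ (T ∖ X)).

The two sets are equal.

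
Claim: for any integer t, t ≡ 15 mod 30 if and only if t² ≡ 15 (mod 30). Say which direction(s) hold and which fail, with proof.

[⇒] Suppose t ≡ 15 mod 30. Write t = 30j + 15. Then (30j + 15)² = 900j² + 900j + 225 = 30(30j² + 30j + 7) + 15, so t² ≡ 15 (mod 30).

[⇐] Conversely, suppose t² ≡ 15 (mod 30). The only residue r in {0, …, 29} with r² ≡ 15 (mod 30) is r = 15, so t ≡ 15 (mod 30).

Equivalent; both directions hold.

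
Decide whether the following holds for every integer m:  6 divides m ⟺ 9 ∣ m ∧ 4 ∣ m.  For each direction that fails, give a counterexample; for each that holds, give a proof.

Not equivalent: only (⇐) holds.

[⇐] Suppose 9 ∣ m and 4 ∣ m. Any common multiple of 9 and 4 is a multiple of their lcm; here gcd(9, 4) = 1, so lcm(9, 4) = 9·4 = 36, so 36 ∣ m. Since 6 ∣ 36, it follows that 6 ∣ m.

[⇒] This fails: take m = 6. Certainly 6 ∣ 6, but 9 ∤ 6.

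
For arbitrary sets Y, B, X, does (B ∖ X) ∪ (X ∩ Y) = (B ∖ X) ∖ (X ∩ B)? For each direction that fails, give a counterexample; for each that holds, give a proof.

(⊆) This inclusion fails. Take Y = {1}, B = ∅, X = {1}; then 1 ∈ (B ∖ X) ∪ (X ∩ Y) but 1 ∉ (B ∖ X) ∖ (X ∩ B).

(⊇) Let x ∈ (B ∖ X) ∖ (X ∩ B). Then either x ∈ B and x ∉ Y, X; or x ∈ Y ∩ B and x ∉ X. In each case x ∈ (B ∖ X) ∪ (X ∩ Y), so (B ∖ X) ∖ (X ∩ B) ⊆ (B ∖ X) ∪ (X ∩ Y).

The sets are not equal: only the reverse inclusion holds.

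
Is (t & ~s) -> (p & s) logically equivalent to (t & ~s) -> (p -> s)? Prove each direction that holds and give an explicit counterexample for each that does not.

Only the forward direction holds.

(→) Assume the antecedent. If t is true, the antecedent forces (p = F, t = T, s = T) or (p = T, t = T, s = T), and (t & ~s) -> (p -> s) holds there. If t is false, (t & ~s) -> (p -> s) reduces to true regardless of the other variables. Either way (t & ~s) -> (p -> s) holds.

(←) This fails. Under p = F, t = T, s = F, the left side is false but the right side is true.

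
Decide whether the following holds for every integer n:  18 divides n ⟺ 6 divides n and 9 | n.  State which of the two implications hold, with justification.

Both implications hold.

(⇒) If 18 ∣ n, write n = 18q. Since 18 = 3·6, n = 6·(3q), so 6 ∣ n; and since 18 = 2·9, n = 9·(2q), so 9 ∣ n.

(⇐) Suppose 6 ∣ n and 9 ∣ n. Any common multiple of 6 and 9 is a multiple of their lcm; here lcm(6, 9) = 6·9/gcd(6, 9) = 54/3 = 18, so 18 ∣ n.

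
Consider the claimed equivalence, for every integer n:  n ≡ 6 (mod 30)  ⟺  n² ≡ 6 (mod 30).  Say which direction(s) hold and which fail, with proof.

Not equivalent: only (⇒) holds.

(⟹) Suppose n ≡ 6 (mod 30). Write n = 30j + 6. Then (30j + 6)² = 900j² + 360j + 36 = 30(30j² + 12j + 1) + 6, so n² ≡ 6 (mod 30).

(⟸) This fails: take n = 24. Then 24² = 576 ≡ 6 (mod 30), yet 24 ≡ 24 (mod 30), not 6.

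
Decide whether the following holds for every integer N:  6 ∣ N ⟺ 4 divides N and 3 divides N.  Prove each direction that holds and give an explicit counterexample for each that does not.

(←) Suppose 4 ∣ N and 3 ∣ N. Any common multiple of 4 and 3 is a multiple of their lcm; here gcd(4, 3) = 1, so lcm(4, 3) = 4·3 = 12, so 12 ∣ N. Since 6 ∣ 12, it follows that 6 ∣ N.

(→) This fails: take N = 6. Certainly 6 ∣ 6, but 4 ∤ 6.

Only the reverse direction holds.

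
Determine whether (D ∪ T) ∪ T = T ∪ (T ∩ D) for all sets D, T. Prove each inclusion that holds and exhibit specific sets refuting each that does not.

The sets are not equal: only the reverse inclusion holds.

(⟹) This inclusion fails. Take D = {1}, T = ∅; then 1 ∈ (D ∪ T) ∪ T but 1 ∉ T ∪ (T ∩ D).

(⟸) Let x ∈ T ∪ (T ∩ D). Then either x ∈ T and x ∉ D; or x ∈ D ∩ T. In each case x ∈ (D ∪ T) ∪ T, so T ∪ (T ∩ D) ⊆ (D ∪ T) ∪ T.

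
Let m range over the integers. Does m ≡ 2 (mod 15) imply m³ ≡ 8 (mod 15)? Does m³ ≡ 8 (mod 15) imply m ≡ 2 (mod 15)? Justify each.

Equivalent; both directions hold.

(⇐) Suppose m³ ≡ 8 (mod 15). The only residue r in {0, …, 14} with r³ ≡ 8 (mod 15) is r = 2, so m ≡ 2 (mod 15).

(⇒) Suppose m ≡ 2 (mod 15). Write m = 15j + 2. Then (15j + 2)³ = 3375j³ + 1350j² + 180j + 8 = 15(225j³ + 90j² + 12j) + 8, so m³ ≡ 8 (mod 15).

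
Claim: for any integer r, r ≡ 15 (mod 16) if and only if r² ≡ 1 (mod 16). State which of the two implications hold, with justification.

(⟹) Suppose r ≡ 15 (mod 16). Write r = 16j + 15. Then (16j + 15)² = 256j² + 480j + 225 = 16(16j² + 30j + 14) + 1, so r² ≡ 1 (mod 16).

(⟸) This fails: take r = 1. Then 1² = 1 ≡ 1 (mod 16), yet 1 ≡ 1 (mod 16), not 15.

The forward direction holds; the converse fails.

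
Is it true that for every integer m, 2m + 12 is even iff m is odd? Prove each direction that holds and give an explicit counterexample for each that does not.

(⟹) This fails: take m = 0. Then 2m + 12 = 12, which is even, yet m = 0 is even, not odd.

(⟸) Suppose m is odd. Since 2 is even, 2m is even for every m, so 2m + 12 has the same parity as 12, which is even. Hence 2m + 12 is even.

Only the converse holds.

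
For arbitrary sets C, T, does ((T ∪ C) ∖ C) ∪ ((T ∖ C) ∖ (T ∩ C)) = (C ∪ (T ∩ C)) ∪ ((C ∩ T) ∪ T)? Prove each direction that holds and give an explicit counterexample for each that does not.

(⊆) holds; (⊇) fails.

Reverse inclusion. This inclusion fails. Take C = {1}, T = ∅; then 1 ∈ (C ∪ (T ∩ C)) ∪ ((C ∩ T) ∪ T) but 1 ∉ ((T ∪ C) ∖ C) ∪ ((T ∖ C) ∖ (T ∩ C)).

Forward inclusion. Let x ∈ ((T ∪ C) ∖ C) ∪ ((T ∖ C) ∖ (T ∩ C)). Then x ∈ T and x ∉ C, from which x ∈ (C ∪ (T ∩ C)) ∪ ((C ∩ T) ∪ T).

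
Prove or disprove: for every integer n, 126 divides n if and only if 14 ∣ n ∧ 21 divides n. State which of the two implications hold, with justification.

[⇒] If 126 ∣ n, write n = 126q. Since 126 = 9·14, n = 14·(9q), so 14 ∣ n; and since 126 = 6·21, n = 21·(6q), so 21 ∣ n.

[⇐] This fails: take n = 42. Both 14 ∣ 42 and 21 ∣ 42, yet 42 is not a multiple of 126 (since 42 = 0·126 + 42), so 126 ∤ 42.

(⇒) holds; (⇐) fails.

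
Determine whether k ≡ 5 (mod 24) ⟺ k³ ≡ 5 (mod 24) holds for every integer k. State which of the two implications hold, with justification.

The biconditional holds.

[⇒] Suppose k ≡ 5 (mod 24). Write k = 24j + 5. Then (24j + 5)³ = 13824j³ + 8640j² + 1800j + 125 = 24(576j³ + 360j² + 75j + 5) + 5, so k³ ≡ 5 (mod 24).

[⇐] Conversely, suppose k³ ≡ 5 (mod 24). The only residue r in {0, …, 23} with r³ ≡ 5 (mod 24) is r = 5, so k ≡ 5 (mod 24).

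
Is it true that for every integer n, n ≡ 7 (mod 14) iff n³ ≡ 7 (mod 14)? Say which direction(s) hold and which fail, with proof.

Equivalent; both directions hold.

(⟸) Suppose n³ ≡ 7 (mod 14). The only residue r in {0, …, 13} with r³ ≡ 7 (mod 14) is r = 7, so n ≡ 7 (mod 14).

(⟹) Suppose n ≡ 7 (mod 14). Write n = 14j + 7. Then (14j + 7)³ = 2744j³ + 4116j² + 2058j + 343 = 14(196j³ + 294j² + 147j + 24) + 7, so n³ ≡ 7 (mod 14).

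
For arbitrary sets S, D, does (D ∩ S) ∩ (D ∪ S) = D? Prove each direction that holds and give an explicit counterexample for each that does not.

(⊆) holds; (⊇) fails.

Reverse inclusion. This inclusion fails. Take S = ∅, D = {1}; then 1 ∈ D but 1 ∉ (D ∩ S) ∩ (D ∪ S).

Forward inclusion. Let x ∈ (D ∩ S) ∩ (D ∪ S). Then x ∈ S ∩ D, from which x ∈ D.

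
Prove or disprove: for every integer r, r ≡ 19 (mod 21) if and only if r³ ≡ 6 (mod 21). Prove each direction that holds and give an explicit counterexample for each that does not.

Neither implication holds.

(→) This fails: take r = 19. Then 19 ≡ 19 (mod 21), but 19³ = 6859 ≡ 13 (mod 21), not 6.

(←) This fails: take r = 3. Then 3³ = 27 ≡ 6 (mod 21), yet 3 ≡ 3 (mod 21), not 19.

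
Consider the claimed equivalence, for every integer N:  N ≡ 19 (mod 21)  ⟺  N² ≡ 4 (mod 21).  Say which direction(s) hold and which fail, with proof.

(⟹) Suppose N ≡ 19 (mod 21). Write N = 21j + 19. Then (21j + 19)² = 441j² + 798j + 361 = 21(21j² + 38j + 17) + 4, so N² ≡ 4 (mod 21).

(⟸) This fails: take N = 2. Then 2² = 4 ≡ 4 (mod 21), yet 2 ≡ 2 (mod 21), not 19.

The forward direction holds; the converse fails.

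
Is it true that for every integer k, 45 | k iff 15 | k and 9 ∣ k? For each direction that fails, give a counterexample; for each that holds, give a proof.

The biconditional holds.

(⇒) If 45 ∣ k, write k = 45q. Since 45 = 3·15, k = 15·(3q), so 15 ∣ k; and since 45 = 5·9, k = 9·(5q), so 9 ∣ k.

(⇐) Suppose 15 ∣ k and 9 ∣ k. Any common multiple of 15 and 9 is a multiple of their lcm; here lcm(15, 9) = 15·9/gcd(15, 9) = 135/3 = 45, so 45 ∣ k.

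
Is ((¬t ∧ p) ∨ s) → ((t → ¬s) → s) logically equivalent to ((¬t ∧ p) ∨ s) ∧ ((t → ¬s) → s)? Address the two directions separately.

(⟹) This fails. Under p = F, t = F, s = F, the left side is true but the right side is false.

(⟸) Assume the antecedent. If p is true, the antecedent forces (p = T, t = F, s = T) or (p = T, t = T, s = T), and the consequent holds there. If p is false, the consequent reduces to true regardless of the other variables. Either way the consequent holds.

(⇒) fails; (⇐) holds.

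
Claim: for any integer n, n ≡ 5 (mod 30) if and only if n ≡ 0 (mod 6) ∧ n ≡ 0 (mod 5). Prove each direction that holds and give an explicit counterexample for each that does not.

Forward direction. This fails: n = 5 gives 5 ≡ 5 (mod 30) but 5 ≡ 5 (mod 6), so the conjunction on the right does not hold.

Converse. This fails: n = 0 satisfies both congruences on the right (0 ≡ 0 mod 6 and 0 ≡ 0 mod 5) yet 0 ≡ 0 (mod 30), not 5.

(⇒) fails and (⇐) fails.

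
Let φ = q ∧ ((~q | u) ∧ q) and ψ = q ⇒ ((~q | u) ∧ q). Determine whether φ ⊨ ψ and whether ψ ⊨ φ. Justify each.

Not equivalent: only (⇒) holds.

(⟹) Assume the antecedent. If u is true, q ⇒ ((~q | u) ∧ q) reduces to true regardless of the other variables. If u is false, the antecedent cannot hold. Either way q ⇒ ((~q | u) ∧ q) holds.

(⟸) This fails. Under u = F, q = F, the left side is false but the right side is true.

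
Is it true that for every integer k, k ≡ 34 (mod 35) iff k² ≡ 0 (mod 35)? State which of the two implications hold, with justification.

Neither implication holds.

(⟹) This fails: take k = 34. Then 34 ≡ 34 (mod 35), but 34² = 1156 ≡ 1 (mod 35), not 0.

(⟸) This fails: take k = 0. Then 0² = 0 ≡ 0 (mod 35), yet 0 ≡ 0 (mod 35), not 34.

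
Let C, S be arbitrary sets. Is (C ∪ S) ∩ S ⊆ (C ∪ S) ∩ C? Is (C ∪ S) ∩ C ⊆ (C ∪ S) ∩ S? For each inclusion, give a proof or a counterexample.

Forward inclusion. This inclusion fails. Take C = ∅, S = {1}; then 1 ∈ (C ∪ S) ∩ S but 1 ∉ (C ∪ S) ∩ C.

Reverse inclusion. This inclusion fails. Take C = {1}, S = ∅; then 1 ∈ (C ∪ S) ∩ C but 1 ∉ (C ∪ S) ∩ S.

Neither inclusion holds.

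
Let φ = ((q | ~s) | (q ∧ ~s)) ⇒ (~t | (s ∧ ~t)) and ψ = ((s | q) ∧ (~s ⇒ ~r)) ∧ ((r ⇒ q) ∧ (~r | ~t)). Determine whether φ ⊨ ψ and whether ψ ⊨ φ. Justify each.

(⇒) fails and (⇐) fails.

(⇒) This fails. Under r = F, t = F, s = F, q = F, the left side is true but the right side is false.

(⇐) This fails. Under r = F, t = T, s = F, q = T, the left side is false but the right side is true.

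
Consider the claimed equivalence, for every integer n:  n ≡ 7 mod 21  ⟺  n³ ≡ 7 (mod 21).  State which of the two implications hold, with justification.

The biconditional holds.

[⇒] Suppose n ≡ 7 mod 21. Write n = 21j + 7. Then (21j + 7)³ = 9261j³ + 9261j² + 3087j + 343 = 21(441j³ + 441j² + 147j + 16) + 7, so n³ ≡ 7 (mod 21).

[⇐] Conversely, suppose n³ ≡ 7 (mod 21). The only residue r in {0, …, 20} with r³ ≡ 7 (mod 21) is r = 7, so n ≡ 7 (mod 21).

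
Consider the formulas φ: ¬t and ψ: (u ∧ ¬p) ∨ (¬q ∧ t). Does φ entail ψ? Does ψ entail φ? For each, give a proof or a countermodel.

Both directions fail.

(⟹) This fails. Under t = F, q = F, u = F, p = F, the left side is true but the right side is false.

(⟸) This fails. Under t = T, q = F, u = F, p = F, the left side is false but the right side is true.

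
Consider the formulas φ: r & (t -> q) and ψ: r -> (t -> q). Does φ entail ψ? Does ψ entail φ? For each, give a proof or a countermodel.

(⟸) This fails. Under r = F, t = F, q = F, the left side is false but the right side is true.

(⟹) Assume the antecedent. If t is true, the antecedent forces (r = T, t = T, q = T), and r -> (t -> q) holds there. If t is false, r -> (t -> q) reduces to true regardless of the other variables. Either way r -> (t -> q) holds.

The forward direction holds; the converse fails.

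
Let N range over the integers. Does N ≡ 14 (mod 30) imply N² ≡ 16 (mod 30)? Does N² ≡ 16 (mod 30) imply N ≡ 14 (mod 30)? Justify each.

(⇒) holds; (⇐) fails.

(→) Suppose N ≡ 14 (mod 30). Write N = 30j + 14. Then (30j + 14)² = 900j² + 840j + 196 = 30(30j² + 28j + 6) + 16, so N² ≡ 16 (mod 30).

(←) This fails: take N = 4. Then 4² = 16 ≡ 16 (mod 30), yet 4 ≡ 4 (mod 30), not 14.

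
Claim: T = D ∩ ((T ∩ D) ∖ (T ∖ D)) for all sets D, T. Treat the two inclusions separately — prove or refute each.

The sets are not equal: only the reverse inclusion holds.

Forward inclusion. This inclusion fails. Take D = ∅, T = {1}; then 1 ∈ T but 1 ∉ D ∩ ((T ∩ D) ∖ (T ∖ D)).

Reverse inclusion. Let x ∈ D ∩ ((T ∩ D) ∖ (T ∖ D)). Then x ∈ D ∩ T, from which x ∈ T.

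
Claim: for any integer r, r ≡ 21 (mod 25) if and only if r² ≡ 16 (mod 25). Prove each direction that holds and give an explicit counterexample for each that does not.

Only the forward implication holds.

(⟹) Suppose r ≡ 21 (mod 25). Write r = 25j + 21. Then (25j + 21)² = 625j² + 1050j + 441 = 25(25j² + 42j + 17) + 16, so r² ≡ 16 (mod 25).

(⟸) This fails: take r = 4. Then 4² = 16 ≡ 16 (mod 25), yet 4 ≡ 4 (mod 25), not 21.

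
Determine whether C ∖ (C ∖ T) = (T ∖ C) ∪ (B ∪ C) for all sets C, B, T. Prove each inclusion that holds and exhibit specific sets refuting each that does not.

(⟸) This inclusion fails. Take C = {1}, B = ∅, T = ∅; then 1 ∈ (T ∖ C) ∪ (B ∪ C) but 1 ∉ C ∖ (C ∖ T).

(⟹) Let x ∈ C ∖ (C ∖ T). Then either x ∈ C ∩ T and x ∉ B; or x ∈ C ∩ B ∩ T. In each case x ∈ (T ∖ C) ∪ (B ∪ C), so C ∖ (C ∖ T) ⊆ (T ∖ C) ∪ (B ∪ C).

The sets are not equal: only the forward inclusion holds.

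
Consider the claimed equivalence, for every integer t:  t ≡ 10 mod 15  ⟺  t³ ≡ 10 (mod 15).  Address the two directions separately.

(⟹) Suppose t ≡ 10 mod 15. Write t = 15j + 10. Then (15j + 10)³ = 3375j³ + 6750j² + 4500j + 1000 = 15(225j³ + 450j² + 300j + 66) + 10, so t³ ≡ 10 (mod 15).

(⟸) Conversely, suppose t³ ≡ 10 (mod 15). The only residue r in {0, …, 14} with r³ ≡ 10 (mod 15) is r = 10, so t ≡ 10 (mod 15).

The biconditional holds.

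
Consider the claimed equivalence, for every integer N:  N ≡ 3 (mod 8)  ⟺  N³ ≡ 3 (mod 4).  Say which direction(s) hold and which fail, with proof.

(⇒) Suppose N ≡ 3 (mod 8). Then N³ ≡ 3³ = 27 (mod 8), and since 4 ∣ 8, also N³ ≡ 3 (mod 4).

(⇐) This fails: take N = 7. Then 7³ = 343 ≡ 3 (mod 4), yet 7 ≡ 7 (mod 8), not 3.

The forward direction holds; the converse fails.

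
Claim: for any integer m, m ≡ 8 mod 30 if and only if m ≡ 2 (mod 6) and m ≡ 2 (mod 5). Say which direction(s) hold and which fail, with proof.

(⟹) This fails: m = 8 gives 8 ≡ 8 (mod 30) but 8 ≡ 3 (mod 5), so the conjunction on the right does not hold.

(⟸) This fails: m = 2 satisfies both congruences on the right (2 ≡ 2 mod 6 and 2 ≡ 2 mod 5) yet 2 ≡ 2 (mod 30), not 8.

Neither direction holds.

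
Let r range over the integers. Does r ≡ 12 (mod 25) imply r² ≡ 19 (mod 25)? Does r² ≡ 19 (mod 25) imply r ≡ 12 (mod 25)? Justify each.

Only the forward direction holds.

[⇒] Suppose r ≡ 12 (mod 25). Write r = 25j + 12. Then (25j + 12)² = 625j² + 600j + 144 = 25(25j² + 24j + 5) + 19, so r² ≡ 19 (mod 25).

[⇐] This fails: take r = 13. Then 13² = 169 ≡ 19 (mod 25), yet 13 ≡ 13 (mod 25), not 12.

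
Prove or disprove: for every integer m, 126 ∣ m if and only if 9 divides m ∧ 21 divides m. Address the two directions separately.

Only the forward implication holds.

(→) If 126 ∣ m, write m = 126q. Since 126 = 14·9, m = 9·(14q), so 9 ∣ m; and since 126 = 6·21, m = 21·(6q), so 21 ∣ m.

(←) This fails: take m = 63. Both 9 ∣ 63 and 21 ∣ 63, yet 63 is not a multiple of 126 (since 63 = 0·126 + 63), so 126 ∤ 63.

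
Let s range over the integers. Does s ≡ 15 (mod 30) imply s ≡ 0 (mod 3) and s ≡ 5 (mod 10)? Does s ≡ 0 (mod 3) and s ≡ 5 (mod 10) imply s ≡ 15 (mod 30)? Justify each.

(⇐) If s ≡ 0 (mod 3) and s ≡ 5 (mod 10), then by the Chinese remainder theorem s ≡ 15 (mod 30). This is exactly s ≡ 15 (mod 30).

(⇒) Suppose s ≡ 15 (mod 30); write s = 30j + 15. Since 3 ∣ 30, reducing mod 3 gives s ≡ 15 ≡ 0 (mod 3); since 10 ∣ 30, reducing mod 10 gives s ≡ 15 ≡ 5 (mod 10).

Both directions hold; the statement is true.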